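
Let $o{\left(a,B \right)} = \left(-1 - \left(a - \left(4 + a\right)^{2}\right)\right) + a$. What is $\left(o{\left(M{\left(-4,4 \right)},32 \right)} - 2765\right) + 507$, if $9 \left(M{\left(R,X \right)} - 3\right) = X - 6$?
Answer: $- \frac{179258}{81} \approx -2213.1$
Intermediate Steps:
$M{\left(R,X \right)} = \frac{7}{3} + \frac{X}{9}$ ($M{\left(R,X \right)} = 3 + \frac{X - 6}{9} = 3 + \frac{-6 + X}{9} = 3 + \left(- \frac{2}{3} + \frac{X}{9}\right) = \frac{7}{3} + \frac{X}{9}$)
$o{\left(a,B \right)} = -1 + \left(4 + a\right)^{2}$ ($o{\left(a,B \right)} = \left(-1 + \left(4 + a\right)^{2} - a\right) + a = -1 + \left(4 + a\right)^{2}$)
$\left(o{\left(M{\left(-4,4 \right)},32 \right)} - 2765\right) + 507 = \left(\left(-1 + \left(4 + \left(\frac{7}{3} + \frac{1}{9} \cdot 4\right)\right)^{2}\right) - 2765\right) + 507 = \left(\left(-1 + \left(4 + \left(\frac{7}{3} + \frac{4}{9}\right)\right)^{2}\right) - 2765\right) + 507 = \left(\left(-1 + \left(4 + \frac{25}{9}\right)^{2}\right) - 2765\right) + 507 = \left(\left(-1 + \left(\frac{61}{9}\right)^{2}\right) - 2765\right) + 507 = \left(\left(-1 + \frac{3721}{81}\right) - 2765\right) + 507 = \left(\frac{3640}{81} - 2765\right) + 507 = - \frac{220325}{81} + 507 = - \frac{179258}{81}$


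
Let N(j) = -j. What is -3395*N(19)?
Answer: 64505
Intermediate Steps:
-3395*N(19) = -(-3395)*19 = -3395*(-19) = 64505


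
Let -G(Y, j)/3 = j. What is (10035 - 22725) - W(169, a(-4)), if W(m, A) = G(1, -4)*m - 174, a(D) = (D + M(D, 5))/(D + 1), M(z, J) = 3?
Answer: -14544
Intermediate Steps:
G(Y, j) = -3*j
a(D) = (3 + D)/(1 + D) (a(D) = (D + 3)/(D + 1) = (3 + D)/(1 + D))
W(m, A) = -174 + 12*m (W(m, A) = (-3*(-4))*m - 174 = 12*m - 174 = -174 + 12*m)
(10035 - 22725) - W(169, a(-4)) = (10035 - 22725) - (-174 + 12*169) = -12690 - (-174 + 2028) = -12690 - 1*1854 = -12690 - 1854 = -14544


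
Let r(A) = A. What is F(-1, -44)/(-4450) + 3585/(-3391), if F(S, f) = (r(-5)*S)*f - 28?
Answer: -7556141/7544975 ≈ -1.0015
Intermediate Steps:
F(S, f) = -28 - 5*S*f (F(S, f) = (-5*S)*f - 28 = -5*S*f - 28 = -28 - 5*S*f)
F(-1, -44)/(-4450) + 3585/(-3391) = (-28 - 5*(-1)*(-44))/(-4450) + 3585/(-3391) = (-28 - 220)*(-1/4450) + 3585*(-1/3391) = -248*(-1/4450) - 3585/3391 = 124/2225 - 3585/3391 = -7556141/7544975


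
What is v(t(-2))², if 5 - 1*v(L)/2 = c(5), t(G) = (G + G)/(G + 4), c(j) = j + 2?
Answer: 16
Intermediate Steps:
c(j) = 2 + j
t(G) = 2*G/(4 + G) (t(G) = (2*G)/(4 + G) = 2*G/(4 + G))
v(L) = -4 (v(L) = 10 - 2*(2 + 5) = 10 - 2*7 = 10 - 14 = -4)
v(t(-2))² = (-4)² = 16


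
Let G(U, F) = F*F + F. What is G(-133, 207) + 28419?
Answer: 71475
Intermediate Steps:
G(U, F) = F + F² (G(U, F) = F² + F = F + F²)
G(-133, 207) + 28419 = 207*(1 + 207) + 28419 = 207*208 + 28419 = 43056 + 28419 = 71475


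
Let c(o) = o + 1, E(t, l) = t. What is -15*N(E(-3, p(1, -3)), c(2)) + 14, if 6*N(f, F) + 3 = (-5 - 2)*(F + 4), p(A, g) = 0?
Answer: 144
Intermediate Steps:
c(o) = 1 + o
N(f, F) = -31/6 - 7*F/6 (N(f, F) = -½ + ((-5 - 2)*(F + 4))/6 = -½ + (-7*(4 + F))/6 = -½ + (-28 - 7*F)/6 = -½ + (-14/3 - 7*F/6) = -31/6 - 7*F/6)
-15*N(E(-3, p(1, -3)), c(2)) + 14 = -15*(-31/6 - 7*(1 + 2)/6) + 14 = -15*(-31/6 - 7/6*3) + 14 = -15*(-31/6 - 7/2) + 14 = -15*(-26/3) + 14 = 130 + 14 = 144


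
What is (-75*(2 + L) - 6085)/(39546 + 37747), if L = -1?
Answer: -6160/77293 ≈ -0.079697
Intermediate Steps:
(-75*(2 + L) - 6085)/(39546 + 37747) = (-75*(2 - 1) - 6085)/(39546 + 37747) = (-75*1 - 6085)/77293 = (-75 - 6085)*(1/77293) = -6160*1/77293 = -6160/77293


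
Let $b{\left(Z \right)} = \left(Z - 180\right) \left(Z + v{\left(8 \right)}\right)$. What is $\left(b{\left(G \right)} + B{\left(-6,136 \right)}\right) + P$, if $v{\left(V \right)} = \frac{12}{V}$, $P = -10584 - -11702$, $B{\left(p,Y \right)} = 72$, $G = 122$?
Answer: $-5973$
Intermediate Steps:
$P = 1118$ ($P = -10584 + 11702 = 1118$)
$b{\left(Z \right)} = \left(-180 + Z\right) \left(\frac{3}{2} + Z\right)$ ($b{\left(Z \right)} = \left(Z - 180\right) \left(Z + \frac{12}{8}\right) = \left(-180 + Z\right) \left(Z + 12 \cdot \frac{1}{8}\right) = \left(-180 + Z\right) \left(Z + \frac{3}{2}\right) = \left(-180 + Z\right) \left(\frac{3}{2} + Z\right)$)
$\left(b{\left(G \right)} + B{\left(-6,136 \right)}\right) + P = \left(\left(-270 + 122^{2} - 21777\right) + 72\right) + 1118 = \left(\left(-270 + 14884 - 21777\right) + 72\right) + 1118 = \left(-7163 + 72\right) + 1118 = -7091 + 1118 = -5973$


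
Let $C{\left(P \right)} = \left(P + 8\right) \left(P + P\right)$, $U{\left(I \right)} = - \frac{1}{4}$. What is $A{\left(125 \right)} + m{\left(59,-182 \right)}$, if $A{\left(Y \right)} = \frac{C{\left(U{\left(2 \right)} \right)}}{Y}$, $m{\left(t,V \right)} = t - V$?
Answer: $\frac{240969}{1000} \approx 240.97$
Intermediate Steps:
$U{\left(I \right)} = - \frac{1}{4}$ ($U{\left(I \right)} = \left(-1\right) \frac{1}{4} = - \frac{1}{4}$)
$C{\left(P \right)} = 2 P \left(8 + P\right)$ ($C{\left(P \right)} = \left(8 + P\right) 2 P = 2 P \left(8 + P\right)$)
$A{\left(Y \right)} = - \frac{31}{8 Y}$ ($A{\left(Y \right)} = \frac{2 \left(- \frac{1}{4}\right) \left(8 - \frac{1}{4}\right)}{Y} = \frac{2 \left(- \frac{1}{4}\right) \frac{31}{4}}{Y} = - \frac{31}{8 Y}$)
$A{\left(125 \right)} + m{\left(59,-182 \right)} = - \frac{31}{8 \cdot 125} + \left(59 - -182\right) = \left(- \frac{31}{8}\right) \frac{1}{125} + \left(59 + 182\right) = - \frac{31}{1000} + 241 = \frac{240969}{1000}$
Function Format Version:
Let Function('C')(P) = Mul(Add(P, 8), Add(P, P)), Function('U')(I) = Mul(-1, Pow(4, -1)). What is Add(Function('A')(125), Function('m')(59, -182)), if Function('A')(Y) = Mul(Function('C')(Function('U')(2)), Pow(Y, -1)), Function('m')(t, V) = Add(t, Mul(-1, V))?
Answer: Rational(240969, 1000) ≈ 240.97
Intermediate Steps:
Function('U')(I) = Rational(-1, 4) (Function('U')(I) = Mul(-1, Rational(1, 4)) = Rational(-1, 4))
Function('C')(P) = Mul(2, P, Add(8, P)) (Function('C')(P) = Mul(Add(8, P), Mul(2, P)) = Mul(2, P, Add(8, P)))
Function('A')(Y) = Mul(Rational(-31, 8), Pow(Y, -1)) (Function('A')(Y) = Mul(Mul(2, Rational(-1, 4), Add(8, Rational(-1, 4))), Pow(Y, -1)) = Mul(Mul(2, Rational(-1, 4), Rational(31, 4)), Pow(Y, -1)) = Mul(Rational(-31, 8), Pow(Y, -1)))
Add(Function('A')(125), Function('m')(59, -182)) = Add(Mul(Rational(-31, 8), Pow(125, -1)), Add(59, Mul(-1, -182))) = Add(Mul(Rational(-31, 8), Rational(1, 125)), Add(59, 182)) = Add(Rational(-31, 1000), 241) = Rational(240969, 1000)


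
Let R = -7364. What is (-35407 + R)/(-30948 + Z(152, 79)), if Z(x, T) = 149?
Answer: 42771/30799 ≈ 1.3887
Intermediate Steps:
(-35407 + R)/(-30948 + Z(152, 79)) = (-35407 - 7364)/(-30948 + 149) = -42771/(-30799) = -42771*(-1/30799) = 42771/30799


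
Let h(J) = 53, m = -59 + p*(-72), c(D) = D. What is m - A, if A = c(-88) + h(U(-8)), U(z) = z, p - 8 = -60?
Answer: 3720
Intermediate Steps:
p = -52 (p = 8 - 60 = -52)
m = 3685 (m = -59 - 52*(-72) = -59 + 3744 = 3685)
A = -35 (A = -88 + 53 = -35)
m - A = 3685 - 1*(-35) = 3685 + 35 = 3720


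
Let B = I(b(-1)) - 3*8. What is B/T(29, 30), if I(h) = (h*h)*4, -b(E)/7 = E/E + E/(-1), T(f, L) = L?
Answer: 76/3 ≈ 25.333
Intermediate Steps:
b(E) = -7 + 7*E (b(E) = -7*(E/E + E/(-1)) = -7*(1 + E*(-1)) = -7*(1 - E) = -7 + 7*E)
I(h) = 4*h² (I(h) = h²*4 = 4*h²)
B = 760 (B = 4*(-7 + 7*(-1))² - 3*8 = 4*(-7 - 7)² - 24 = 4*(-14)² - 24 = 4*196 - 24 = 784 - 24 = 760)
B/T(29, 30) = 760/30 = 760*(1/30) = 76/3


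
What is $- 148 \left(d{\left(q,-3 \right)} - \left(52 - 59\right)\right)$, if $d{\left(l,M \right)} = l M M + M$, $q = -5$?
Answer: $6068$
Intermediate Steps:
$d{\left(l,M \right)} = M + l M^{2}$ ($d{\left(l,M \right)} = M l M + M = l M^{2} + M = M + l M^{2}$)
$- 148 \left(d{\left(q,-3 \right)} - \left(52 - 59\right)\right) = - 148 \left(- 3 \left(1 - -15\right) - \left(52 - 59\right)\right) = - 148 \left(- 3 \left(1 + 15\right) - \left(52 - 59\right)\right) = - 148 \left(\left(-3\right) 16 - -7\right) = - 148 \left(-48 + 7\right) = \left(-148\right) \left(-41\right) = 6068$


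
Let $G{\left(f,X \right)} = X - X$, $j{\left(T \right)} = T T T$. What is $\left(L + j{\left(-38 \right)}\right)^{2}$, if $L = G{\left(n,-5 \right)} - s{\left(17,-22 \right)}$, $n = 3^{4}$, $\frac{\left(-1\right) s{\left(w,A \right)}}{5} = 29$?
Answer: $2995044529$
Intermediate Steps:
$s{\left(w,A \right)} = -145$ ($s{\left(w,A \right)} = \left(-5\right) 29 = -145$)
$n = 81$
$j{\left(T \right)} = T^{3}$ ($j{\left(T \right)} = T^{2} T = T^{3}$)
$G{\left(f,X \right)} = 0$
$L = 145$ ($L = 0 - -145 = 0 + 145 = 145$)
$\left(L + j{\left(-38 \right)}\right)^{2} = \left(145 + \left(-38\right)^{3}\right)^{2} = \left(145 - 54872\right)^{2} = \left(-54727\right)^{2} = 2995044529$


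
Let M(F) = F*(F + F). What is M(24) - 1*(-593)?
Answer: 1745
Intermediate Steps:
M(F) = 2*F**2 (M(F) = F*(2*F) = 2*F**2)
M(24) - 1*(-593) = 2*24**2 - 1*(-593) = 2*576 + 593 = 1152 + 593 = 1745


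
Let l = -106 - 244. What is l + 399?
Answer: 49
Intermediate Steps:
l = -350
l + 399 = -350 + 399 = 49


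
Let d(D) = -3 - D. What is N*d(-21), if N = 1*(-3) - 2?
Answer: -90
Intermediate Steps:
N = -5 (N = -3 - 2 = -5)
N*d(-21) = -5*(-3 - 1*(-21)) = -5*(-3 + 21) = -5*18 = -90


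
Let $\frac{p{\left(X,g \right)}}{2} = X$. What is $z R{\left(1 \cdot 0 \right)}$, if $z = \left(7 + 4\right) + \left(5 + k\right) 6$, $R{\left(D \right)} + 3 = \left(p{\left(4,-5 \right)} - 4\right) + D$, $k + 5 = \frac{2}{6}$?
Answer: $13$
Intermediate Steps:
$p{\left(X,g \right)} = 2 X$
$k = - \frac{14}{3}$ ($k = -5 + \frac{2}{6} = -5 + 2 \cdot \frac{1}{6} = -5 + \frac{1}{3} = - \frac{14}{3} \approx -4.6667$)
$R{\left(D \right)} = 1 + D$ ($R{\left(D \right)} = -3 + \left(\left(2 \cdot 4 - 4\right) + D\right) = -3 + \left(\left(8 - 4\right) + D\right) = -3 + \left(4 + D\right) = 1 + D$)
$z = 13$ ($z = \left(7 + 4\right) + \left(5 - \frac{14}{3}\right) 6 = 11 + \frac{1}{3} \cdot 6 = 11 + 2 = 13$)
$z R{\left(1 \cdot 0 \right)} = 13 \left(1 + 1 \cdot 0\right) = 13 \left(1 + 0\right) = 13 \cdot 1 = 13$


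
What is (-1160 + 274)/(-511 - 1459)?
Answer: 443/985 ≈ 0.44975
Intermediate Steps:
(-1160 + 274)/(-511 - 1459) = -886/(-1970) = -886*(-1/1970) = 443/985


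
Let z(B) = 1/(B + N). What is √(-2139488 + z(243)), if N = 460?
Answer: I*√1057354224289/703 ≈ 1462.7*I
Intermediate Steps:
z(B) = 1/(460 + B) (z(B) = 1/(B + 460) = 1/(460 + B))
√(-2139488 + z(243)) = √(-2139488 + 1/(460 + 243)) = √(-2139488 + 1/703) = √(-1504060063/703) = I*√1057354224289/703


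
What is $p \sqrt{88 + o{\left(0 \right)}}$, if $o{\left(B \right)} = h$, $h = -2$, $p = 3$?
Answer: $3 \sqrt{86} \approx 27.821$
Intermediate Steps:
$o{\left(B \right)} = -2$
$p \sqrt{88 + o{\left(0 \right)}} = 3 \sqrt{88 - 2} = 3 \sqrt{86}$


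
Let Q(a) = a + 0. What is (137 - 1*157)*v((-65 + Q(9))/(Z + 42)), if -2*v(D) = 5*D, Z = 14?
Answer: -50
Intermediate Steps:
Q(a) = a
v(D) = -5*D/2
(137 - 1*157)*v((-65 + Q(9))/(Z + 42)) = (137 - 1*157)*(-5*(-65 + 9)/(2*(14 + 42))) = (137 - 157)*(-(-140)/56) = -(-50)*(-56*1/56) = -(-50)*(-1) = -20*5/2 = -50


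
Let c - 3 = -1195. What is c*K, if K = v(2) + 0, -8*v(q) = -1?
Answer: -149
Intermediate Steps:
c = -1192 (c = 3 - 1195 = -1192)
v(q) = 1/8 (v(q) = -1/8*(-1) = 1/8)
K = 1/8 (K = 1/8 + 0 = 1/8 ≈ 0.12500)
c*K = -1192*1/8 = -149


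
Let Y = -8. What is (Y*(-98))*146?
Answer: 114464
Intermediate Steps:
(Y*(-98))*146 = -8*(-98)*146 = 784*146 = 114464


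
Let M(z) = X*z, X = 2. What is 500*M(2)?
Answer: 2000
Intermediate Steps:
M(z) = 2*z
500*M(2) = 500*(2*2) = 500*4 = 2000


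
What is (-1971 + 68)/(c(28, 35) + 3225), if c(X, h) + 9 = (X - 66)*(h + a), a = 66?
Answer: 1903/622 ≈ 3.0595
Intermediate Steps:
c(X, h) = -9 + (-66 + X)*(66 + h) (c(X, h) = -9 + (X - 66)*(h + 66) = -9 + (-66 + X)*(66 + h))
(-1971 + 68)/(c(28, 35) + 3225) = (-1971 + 68)/((-4365 - 66*35 + 66*28 + 28*35) + 3225) = -1903/((-4365 - 2310 + 1848 + 980) + 3225) = -1903/(-3847 + 3225) = -1903/(-622) = -1903*(-1/622) = 1903/622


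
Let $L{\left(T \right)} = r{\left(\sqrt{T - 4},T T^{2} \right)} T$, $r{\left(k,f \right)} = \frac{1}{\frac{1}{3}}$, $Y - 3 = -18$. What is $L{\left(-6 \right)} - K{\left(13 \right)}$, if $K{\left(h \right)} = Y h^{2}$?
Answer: $2517$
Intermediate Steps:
$Y = -15$ ($Y = 3 - 18 = -15$)
$r{\left(k,f \right)} = 3$ ($r{\left(k,f \right)} = \frac{1}{\frac{1}{3}} = 3$)
$K{\left(h \right)} = - 15 h^{2}$
$L{\left(T \right)} = 3 T$
$L{\left(-6 \right)} - K{\left(13 \right)} = 3 \left(-6\right) - - 15 \cdot 13^{2} = -18 - \left(-15\right) 169 = -18 - -2535 = -18 + 2535 = 2517$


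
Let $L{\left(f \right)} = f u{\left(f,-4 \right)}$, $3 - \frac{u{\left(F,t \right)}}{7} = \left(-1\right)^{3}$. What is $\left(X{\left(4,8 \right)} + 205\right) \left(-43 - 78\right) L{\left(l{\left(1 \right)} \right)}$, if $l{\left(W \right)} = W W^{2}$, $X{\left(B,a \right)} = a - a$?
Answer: $-694540$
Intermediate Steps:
$X{\left(B,a \right)} = 0$
$u{\left(F,t \right)} = 28$ ($u{\left(F,t \right)} = 21 - 7 \left(-1\right)^{3} = 21 - -7 = 21 + 7 = 28$)
$l{\left(W \right)} = W^{3}$
$L{\left(f \right)} = 28 f$ ($L{\left(f \right)} = f 28 = 28 f$)
$\left(X{\left(4,8 \right)} + 205\right) \left(-43 - 78\right) L{\left(l{\left(1 \right)} \right)} = \left(0 + 205\right) \left(-43 - 78\right) 28 \cdot 1^{3} = 205 \left(-121\right) 28 \cdot 1 = \left(-24805\right) 28 = -694540$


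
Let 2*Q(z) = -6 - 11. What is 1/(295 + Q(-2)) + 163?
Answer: 93401/573 ≈ 163.00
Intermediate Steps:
Q(z) = -17/2 (Q(z) = (-6 - 11)/2 = (½)*(-17) = -17/2)
1/(295 + Q(-2)) + 163 = 1/(295 - 17/2) + 163 = 1/(573/2) + 163 = 2/573 + 163 = 93401/573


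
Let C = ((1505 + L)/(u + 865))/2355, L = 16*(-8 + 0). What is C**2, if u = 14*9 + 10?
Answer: 210681/617458066225 ≈ 3.4121e-7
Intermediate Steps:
L = -128 (L = 16*(-8) = -128)
u = 136 (u = 126 + 10 = 136)
C = 459/785785 (C = ((1505 - 128)/(136 + 865))/2355 = (1377/1001)*(1/2355) = 459/785785 ≈ 0.00058413)
C**2 = (459/785785)**2 = 210681/617458066225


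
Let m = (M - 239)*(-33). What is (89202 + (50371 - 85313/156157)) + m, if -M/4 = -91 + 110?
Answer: 23418467663/156157 ≈ 1.4997e+5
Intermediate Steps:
M = -76 (M = -4*(-91 + 110) = -4*19 = -76)
m = 10395 (m = (-76 - 239)*(-33) = -315*(-33) = 10395)
(89202 + (50371 - 85313/156157)) + m = (89202 + (50371 - 85313/156157)) + 10395 = (89202 + 7865698934/156157) + 10395 = 21795215648/156157 + 10395 = 23418467663/156157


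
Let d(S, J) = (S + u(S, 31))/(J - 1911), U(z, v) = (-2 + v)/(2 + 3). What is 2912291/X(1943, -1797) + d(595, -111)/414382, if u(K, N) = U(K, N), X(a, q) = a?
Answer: 3050189448097762/2035002031215 ≈ 1498.9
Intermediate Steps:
U(z, v) = -2/5 + v/5 (U(z, v) = (-2 + v)/5 = (-2 + v)*(1/5) = -2/5 + v/5)
u(K, N) = -2/5 + N/5
d(S, J) = (29/5 + S)/(-1911 + J) (d(S, J) = (S + (-2/5 + (1/5)*31))/(J - 1911) = (S + (-2/5 + 31/5))/(-1911 + J) = (S + 29/5)/(-1911 + J) = (29/5 + S)/(-1911 + J))
2912291/X(1943, -1797) + d(595, -111)/414382 = 2912291/1943 + ((29/5 + 595)/(-1911 - 111))/414382 = 2912291*(1/1943) + ((3004/5)/(-2022))*(1/414382) = 2912291/1943 - 1/2022*3004/5*(1/414382) = 2912291/1943 - 1502/5055*1/414382 = 2912291/1943 - 751/1047350505 = 3050189448097762/2035002031215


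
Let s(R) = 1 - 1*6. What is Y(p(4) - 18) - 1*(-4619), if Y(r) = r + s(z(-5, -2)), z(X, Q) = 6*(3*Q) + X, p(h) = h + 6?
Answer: 4606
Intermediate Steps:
p(h) = 6 + h
z(X, Q) = X + 18*Q (z(X, Q) = 18*Q + X = X + 18*Q)
s(R) = -5 (s(R) = 1 - 6 = -5)
Y(r) = -5 + r (Y(r) = r - 5 = -5 + r)
Y(p(4) - 18) - 1*(-4619) = (-5 + ((6 + 4) - 18)) - 1*(-4619) = (-5 + (10 - 18)) + 4619 = (-5 - 8) + 4619 = -13 + 4619 = 4606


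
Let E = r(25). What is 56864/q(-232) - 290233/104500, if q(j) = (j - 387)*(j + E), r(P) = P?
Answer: -31246136989/13389898500 ≈ -2.3336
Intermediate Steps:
E = 25
q(j) = (-387 + j)*(25 + j) (q(j) = (j - 387)*(j + 25) = (-387 + j)*(25 + j))
56864/q(-232) - 290233/104500 = 56864/(-9675 + (-232)² - 362*(-232)) - 290233/104500 = 56864/(-9675 + 53824 + 83984) - 290233*1/104500 = 56864/128133 - 290233/104500 = -31246136989/13389898500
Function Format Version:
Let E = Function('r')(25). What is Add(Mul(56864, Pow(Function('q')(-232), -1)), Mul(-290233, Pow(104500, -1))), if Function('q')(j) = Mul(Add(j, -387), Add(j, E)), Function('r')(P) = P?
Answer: Rational(-31246136989, 13389898500) ≈ -2.3336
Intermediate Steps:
E = 25
Function('q')(j) = Mul(Add(-387, j), Add(25, j)) (Function('q')(j) = Mul(Add(j, -387), Add(j, 25)) = Mul(Add(-387, j), Add(25, j)))
Add(Mul(56864, Pow(Function('q')(-232), -1)), Mul(-290233, Pow(104500, -1))) = Add(Mul(56864, Pow(Add(-9675, Pow(-232, 2), Mul(-362, -232)), -1)), Mul(-290233, Pow(104500, -1))) = Add(Mul(56864, Pow(Add(-9675, 53824, 83984), -1)), Mul(-290233, Rational(1, 104500))) = Add(Mul(56864, Pow(128133, -1)), Rational(-290233, 104500)) = Add(Mul(56864, Rational(1, 128133)), Rational(-290233, 104500)) = Add(Rational(56864, 128133), Rational(-290233, 104500)) = Rational(-31246136989, 13389898500)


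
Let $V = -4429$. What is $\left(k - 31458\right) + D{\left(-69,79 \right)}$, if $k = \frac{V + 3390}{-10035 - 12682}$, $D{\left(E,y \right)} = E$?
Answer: $- \frac{716197820}{22717} \approx -31527.0$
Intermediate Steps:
$k = \frac{1039}{22717}$ ($k = \frac{-4429 + 3390}{-10035 - 12682} = - \frac{1039}{-22717} = \left(-1039\right) \left(- \frac{1}{22717}\right) = \frac{1039}{22717} \approx 0.045737$)
$\left(k - 31458\right) + D{\left(-69,79 \right)} = \left(\frac{1039}{22717} - 31458\right) - 69 = - \frac{714630347}{22717} - 69 = - \frac{716197820}{22717}$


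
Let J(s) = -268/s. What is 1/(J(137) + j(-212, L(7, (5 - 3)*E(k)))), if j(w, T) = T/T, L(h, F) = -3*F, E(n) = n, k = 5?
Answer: -137/131 ≈ -1.0458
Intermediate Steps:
j(w, T) = 1
1/(J(137) + j(-212, L(7, (5 - 3)*E(k)))) = 1/(-268/137 + 1) = 1/(-131/137) = -137/131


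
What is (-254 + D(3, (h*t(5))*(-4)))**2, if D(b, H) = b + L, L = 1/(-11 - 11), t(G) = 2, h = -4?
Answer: 30503529/484 ≈ 63024.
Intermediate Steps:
L = -1/22 (L = 1/(-22) = -1/22 ≈ -0.045455)
D(b, H) = -1/22 + b (D(b, H) = b - 1/22 = -1/22 + b)
(-254 + D(3, (h*t(5))*(-4)))**2 = (-254 + (-1/22 + 3))**2 = (-254 + 65/22)**2 = (-5523/22)**2 = 30503529/484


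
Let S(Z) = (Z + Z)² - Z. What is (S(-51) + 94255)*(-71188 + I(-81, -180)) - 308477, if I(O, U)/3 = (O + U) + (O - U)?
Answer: -7505293017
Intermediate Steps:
I(O, U) = 6*O (I(O, U) = 3*((O + U) + (O - U)) = 3*(2*O) = 6*O)
S(Z) = -Z + 4*Z² (S(Z) = (2*Z)² - Z = 4*Z² - Z = -Z + 4*Z²)
(S(-51) + 94255)*(-71188 + I(-81, -180)) - 308477 = (-51*(-1 + 4*(-51)) + 94255)*(-71188 + 6*(-81)) - 308477 = (-51*(-1 - 204) + 94255)*(-71188 - 486) - 308477 = (-51*(-205) + 94255)*(-71674) - 308477 = (10455 + 94255)*(-71674) - 308477 = 104710*(-71674) - 308477 = -7504984540 - 308477 = -7505293017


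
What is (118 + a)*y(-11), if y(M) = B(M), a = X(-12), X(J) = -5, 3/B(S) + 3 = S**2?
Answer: 339/118 ≈ 2.8729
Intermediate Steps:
B(S) = 3/(-3 + S**2)
a = -5
y(M) = 3/(-3 + M**2)
(118 + a)*y(-11) = (118 - 5)*(3/(-3 + (-11)**2)) = 113*(3/(-3 + 121)) = 113*(3/118) = 339/118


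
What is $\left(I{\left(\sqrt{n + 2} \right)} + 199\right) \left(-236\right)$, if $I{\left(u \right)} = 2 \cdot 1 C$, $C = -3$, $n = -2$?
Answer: $-45548$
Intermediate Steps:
$I{\left(u \right)} = -6$ ($I{\left(u \right)} = 2 \cdot 1 \left(-3\right) = 2 \left(-3\right) = -6$)
$\left(I{\left(\sqrt{n + 2} \right)} + 199\right) \left(-236\right) = \left(-6 + 199\right) \left(-236\right) = 193 \left(-236\right) = -45548$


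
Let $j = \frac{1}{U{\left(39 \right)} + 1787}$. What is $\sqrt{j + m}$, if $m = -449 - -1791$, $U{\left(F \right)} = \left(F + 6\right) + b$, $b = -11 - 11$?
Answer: $\frac{\sqrt{4396528010}}{1810} \approx 36.633$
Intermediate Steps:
$b = -22$
$U{\left(F \right)} = -16 + F$ ($U{\left(F \right)} = \left(F + 6\right) - 22 = \left(6 + F\right) - 22 = -16 + F$)
$m = 1342$ ($m = -449 + 1791 = 1342$)
$j = \frac{1}{1810}$ ($j = \frac{1}{\left(-16 + 39\right) + 1787} = \frac{1}{23 + 1787} = \frac{1}{1810} \approx 0.00055249$)
$\sqrt{j + m} = \sqrt{\frac{1}{1810} + 1342} = \sqrt{\frac{2429021}{1810}} = \frac{\sqrt{4396528010}}{1810}$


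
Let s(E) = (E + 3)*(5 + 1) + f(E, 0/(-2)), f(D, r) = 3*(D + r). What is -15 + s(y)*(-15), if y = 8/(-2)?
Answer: 255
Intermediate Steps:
f(D, r) = 3*D + 3*r
y = -4 (y = 8*(-1/2) = -4)
s(E) = 18 + 9*E (s(E) = (E + 3)*(5 + 1) + (3*E + 3*(0/(-2))) = (3 + E)*6 + (3*E + 3*(0*(-1/2))) = (18 + 6*E) + (3*E + 3*0) = (18 + 6*E) + (3*E + 0) = (18 + 6*E) + 3*E = 18 + 9*E)
-15 + s(y)*(-15) = -15 + (18 + 9*(-4))*(-15) = -15 + (18 - 36)*(-15) = -15 - 18*(-15) = -15 + 270 = 255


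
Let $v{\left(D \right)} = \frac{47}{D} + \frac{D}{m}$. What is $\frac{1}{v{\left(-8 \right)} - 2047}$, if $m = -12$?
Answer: $- \frac{24}{49253} \approx -0.00048728$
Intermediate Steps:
$v{\left(D \right)} = \frac{47}{D} - \frac{D}{12}$ ($v{\left(D \right)} = \frac{47}{D} + \frac{D}{-12} = \frac{47}{D} + D \left(- \frac{1}{12}\right) = \frac{47}{D} - \frac{D}{12}$)
$\frac{1}{v{\left(-8 \right)} - 2047} = \frac{1}{\left(\frac{47}{-8} - - \frac{2}{3}\right) - 2047} = \frac{1}{\left(47 \left(- \frac{1}{8}\right) + \frac{2}{3}\right) + \left(-2173 + 126\right)} = \frac{1}{\left(- \frac{47}{8} + \frac{2}{3}\right) - 2047} = \frac{1}{- \frac{125}{24} - 2047} = \frac{1}{- \frac{49253}{24}} = - \frac{24}{49253}$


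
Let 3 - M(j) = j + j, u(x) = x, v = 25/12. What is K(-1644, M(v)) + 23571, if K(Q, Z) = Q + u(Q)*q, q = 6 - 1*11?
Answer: 30147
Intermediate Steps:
v = 25/12 (v = 25*(1/12) = 25/12 ≈ 2.0833)
q = -5 (q = 6 - 11 = -5)
M(j) = 3 - 2*j (M(j) = 3 - (j + j) = 3 - 2*j)
K(Q, Z) = -4*Q (K(Q, Z) = Q + Q*(-5) = Q - 5*Q = -4*Q)
K(-1644, M(v)) + 23571 = -4*(-1644) + 23571 = 6576 + 23571 = 30147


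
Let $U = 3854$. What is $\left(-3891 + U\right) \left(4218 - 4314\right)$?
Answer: $3552$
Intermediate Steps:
$\left(-3891 + U\right) \left(4218 - 4314\right) = \left(-3891 + 3854\right) \left(4218 - 4314\right) = \left(-37\right) \left(-96\right) = 3552$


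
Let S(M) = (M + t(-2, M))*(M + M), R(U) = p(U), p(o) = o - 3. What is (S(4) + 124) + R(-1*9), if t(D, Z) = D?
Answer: 128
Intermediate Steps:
p(o) = -3 + o
R(U) = -3 + U
S(M) = 2*M*(-2 + M) (S(M) = (M - 2)*(M + M) = (-2 + M)*(2*M) = 2*M*(-2 + M))
(S(4) + 124) + R(-1*9) = (2*4*(-2 + 4) + 124) + (-3 - 1*9) = (2*4*2 + 124) + (-3 - 9) = (16 + 124) - 12 = 140 - 12 = 128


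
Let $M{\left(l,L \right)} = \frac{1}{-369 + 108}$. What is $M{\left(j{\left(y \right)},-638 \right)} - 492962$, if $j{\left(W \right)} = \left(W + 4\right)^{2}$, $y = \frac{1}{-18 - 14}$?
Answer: $- \frac{128663083}{261} \approx -4.9296 \cdot 10^{5}$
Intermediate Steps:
$y = - \frac{1}{32}$ ($y = \frac{1}{-32} = - \frac{1}{32} \approx -0.03125$)
$j{\left(W \right)} = \left(4 + W\right)^{2}$
$M{\left(l,L \right)} = - \frac{1}{261}$ ($M{\left(l,L \right)} = \frac{1}{-261} = - \frac{1}{261}$)
$M{\left(j{\left(y \right)},-638 \right)} - 492962 = - \frac{1}{261} - 492962 = - \frac{128663083}{261}$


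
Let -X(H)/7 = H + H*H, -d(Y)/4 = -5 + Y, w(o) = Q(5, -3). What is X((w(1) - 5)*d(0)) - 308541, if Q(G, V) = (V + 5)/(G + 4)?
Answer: -30114841/81 ≈ -3.7179e+5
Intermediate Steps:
Q(G, V) = (5 + V)/(4 + G)
w(o) = 2/9 (w(o) = (5 - 3)/(4 + 5) = 2/9)
d(Y) = 20 - 4*Y (d(Y) = -4*(-5 + Y) = 20 - 4*Y)
X(H) = -7*H - 7*H**2 (X(H) = -7*(H + H*H) = -7*(H + H**2) = -7*H - 7*H**2)
X((w(1) - 5)*d(0)) - 308541 = -7*(2/9 - 5)*(20 - 4*0)*(1 + (2/9 - 5)*(20 - 4*0)) - 308541 = -7*(-43*(20 + 0)/9)*(1 - 43*(20 + 0)/9) - 308541 = -7*(-43/9*20)*(1 - 43/9*20) - 308541 = -7*(-860/9)*(1 - 860/9) - 308541 = -7*(-860/9)*(-851/9) - 308541 = -5123020/81 - 308541 = -30114841/81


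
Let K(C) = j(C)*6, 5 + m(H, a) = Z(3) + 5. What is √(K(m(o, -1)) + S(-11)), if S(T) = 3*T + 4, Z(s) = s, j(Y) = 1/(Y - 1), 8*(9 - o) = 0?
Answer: I*√26 ≈ 5.099*I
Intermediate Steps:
o = 9 (o = 9 - ⅛*0 = 9 + 0 = 9)
j(Y) = 1/(-1 + Y)
S(T) = 4 + 3*T
m(H, a) = 3 (m(H, a) = -5 + (3 + 5) = -5 + 8 = 3)
K(C) = 6/(-1 + C)
√(K(m(o, -1)) + S(-11)) = √(6/(-1 + 3) + (4 + 3*(-11))) = √(6/2 + (4 - 33)) = √(6*(½) - 29) = √(3 - 29) = √(-26) = I*√26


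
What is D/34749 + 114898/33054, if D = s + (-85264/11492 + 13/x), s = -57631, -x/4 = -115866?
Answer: 66177470119602623/36414024072333336 ≈ 1.8174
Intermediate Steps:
x = 463464 (x = -4*(-115866) = 463464)
D = -76747404002707/1331532072 (D = -57631 + (-85264/11492 + 13/463464) = -57631 + (-85264*1/11492 + 13*(1/463464)) = -57631 + (-21316/2873 + 13/463464) = -57631 - 9879161275/1331532072 = -76747404002707/1331532072 ≈ -57638.)
D/34749 + 114898/33054 = -76747404002707/1331532072/34749 + 114898/33054 = -76747404002707/1331532072*1/34749 + 114898*(1/33054) = -76747404002707/46269407969928 + 8207/2361 = 66177470119602623/36414024072333336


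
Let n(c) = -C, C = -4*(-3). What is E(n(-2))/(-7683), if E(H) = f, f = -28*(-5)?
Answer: -140/7683 ≈ -0.018222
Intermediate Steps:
C = 12
f = 140
n(c) = -12 (n(c) = -1*12 = -12)
E(H) = 140
E(n(-2))/(-7683) = 140/(-7683) = 140*(-1/7683) = -140/7683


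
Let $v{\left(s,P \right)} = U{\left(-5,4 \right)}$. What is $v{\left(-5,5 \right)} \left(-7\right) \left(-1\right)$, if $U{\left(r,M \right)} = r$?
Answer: $-35$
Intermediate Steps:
$v{\left(s,P \right)} = -5$
$v{\left(-5,5 \right)} \left(-7\right) \left(-1\right) = \left(-5\right) \left(-7\right) \left(-1\right) = 35 \left(-1\right) = -35$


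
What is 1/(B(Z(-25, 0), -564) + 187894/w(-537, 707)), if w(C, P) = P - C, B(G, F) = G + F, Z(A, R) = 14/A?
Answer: -15550/6430233 ≈ -0.0024183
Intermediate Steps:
B(G, F) = F + G
1/(B(Z(-25, 0), -564) + 187894/w(-537, 707)) = 1/((-564 + 14/(-25)) + 187894/(707 - 1*(-537))) = 1/((-564 + 14*(-1/25)) + 187894/(707 + 537)) = 1/((-564 - 14/25) + 187894/1244) = 1/(-14114/25 + 187894*(1/1244)) = 1/(-14114/25 + 93947/622) = 1/(-6430233/15550) = -15550/6430233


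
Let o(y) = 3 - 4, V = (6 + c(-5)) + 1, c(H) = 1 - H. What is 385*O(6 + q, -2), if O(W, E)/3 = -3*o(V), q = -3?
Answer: 3465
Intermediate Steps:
V = 13 (V = (6 + (1 - 1*(-5))) + 1 = (6 + (1 + 5)) + 1 = (6 + 6) + 1 = 12 + 1 = 13)
o(y) = -1
O(W, E) = 9 (O(W, E) = 3*(-3*(-1)) = 3*3 = 9)
385*O(6 + q, -2) = 385*9 = 3465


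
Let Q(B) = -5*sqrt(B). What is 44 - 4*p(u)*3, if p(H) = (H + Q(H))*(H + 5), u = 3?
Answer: -244 + 480*sqrt(3) ≈ 587.38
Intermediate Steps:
p(H) = (5 + H)*(H - 5*sqrt(H)) (p(H) = (H - 5*sqrt(H))*(H + 5) = (H - 5*sqrt(H))*(5 + H) = (5 + H)*(H - 5*sqrt(H)))
44 - 4*p(u)*3 = 44 - 4*(3**2 - 25*sqrt(3) - 15*sqrt(3) + 5*3)*3 = 44 - 4*(9 - 25*sqrt(3) - 15*sqrt(3) + 15)*3 = 44 - 4*(24 - 40*sqrt(3))*3 = 44 + (-96 + 160*sqrt(3))*3 = 44 + (-288 + 480*sqrt(3)) = -244 + 480*sqrt(3)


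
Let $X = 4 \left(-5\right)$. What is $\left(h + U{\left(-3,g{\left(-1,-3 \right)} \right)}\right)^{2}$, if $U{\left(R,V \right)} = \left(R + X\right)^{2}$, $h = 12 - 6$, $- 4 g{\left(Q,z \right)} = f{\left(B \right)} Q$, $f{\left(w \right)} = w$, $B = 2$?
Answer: $286225$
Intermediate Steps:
$g{\left(Q,z \right)} = - \frac{Q}{2}$ ($g{\left(Q,z \right)} = - \frac{2 Q}{4} = - \frac{Q}{2}$)
$X = -20$
$h = 6$ ($h = 12 - 6 = 6$)
$U{\left(R,V \right)} = \left(-20 + R\right)^{2}$ ($U{\left(R,V \right)} = \left(R - 20\right)^{2} = \left(-20 + R\right)^{2}$)
$\left(h + U{\left(-3,g{\left(-1,-3 \right)} \right)}\right)^{2} = \left(6 + \left(-20 - 3\right)^{2}\right)^{2} = \left(6 + \left(-23\right)^{2}\right)^{2} = \left(6 + 529\right)^{2} = 535^{2} = 286225$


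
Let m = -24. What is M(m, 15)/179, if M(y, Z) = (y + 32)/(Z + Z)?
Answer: 4/2685 ≈ 0.0014898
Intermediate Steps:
M(y, Z) = (32 + y)/(2*Z) (M(y, Z) = (32 + y)/((2*Z)) = (32 + y)*(1/(2*Z)) = (32 + y)/(2*Z))
M(m, 15)/179 = ((½)*(32 - 24)/15)/179 = ((½)*(1/15)*8)*(1/179) = (4/15)*(1/179) = 4/2685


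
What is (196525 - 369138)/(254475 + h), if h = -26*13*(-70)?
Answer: -172613/278135 ≈ -0.62061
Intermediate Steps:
h = 23660 (h = -338*(-70) = 23660)
(196525 - 369138)/(254475 + h) = (196525 - 369138)/(254475 + 23660) = -172613/278135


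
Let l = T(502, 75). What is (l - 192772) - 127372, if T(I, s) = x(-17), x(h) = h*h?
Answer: -319855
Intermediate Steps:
x(h) = h²
T(I, s) = 289 (T(I, s) = (-17)² = 289)
l = 289
(l - 192772) - 127372 = (289 - 192772) - 127372 = -192483 - 127372 = -319855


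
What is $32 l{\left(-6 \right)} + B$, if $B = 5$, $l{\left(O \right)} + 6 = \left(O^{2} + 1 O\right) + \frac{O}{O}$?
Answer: $805$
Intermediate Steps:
$l{\left(O \right)} = -5 + O + O^{2}$ ($l{\left(O \right)} = -6 + \left(\left(O^{2} + 1 O\right) + \frac{O}{O}\right) = -6 + \left(\left(O^{2} + O\right) + 1\right) = -6 + \left(\left(O + O^{2}\right) + 1\right) = -6 + \left(1 + O + O^{2}\right) = -5 + O + O^{2}$)
$32 l{\left(-6 \right)} + B = 32 \left(-5 - 6 + \left(-6\right)^{2}\right) + 5 = 32 \left(-5 - 6 + 36\right) + 5 = 32 \cdot 25 + 5 = 800 + 5 = 805$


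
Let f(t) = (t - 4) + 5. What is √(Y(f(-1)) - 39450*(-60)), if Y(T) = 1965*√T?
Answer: 30*√2630 ≈ 1538.5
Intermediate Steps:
f(t) = 1 + t (f(t) = (-4 + t) + 5 = 1 + t)
√(Y(f(-1)) - 39450*(-60)) = √(1965*√(1 - 1) - 39450*(-60)) = √(1965*√0 + 2367000) = √(1965*0 + 2367000) = √(0 + 2367000) = √2367000 = 30*√2630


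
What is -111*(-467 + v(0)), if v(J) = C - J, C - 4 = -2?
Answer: 51615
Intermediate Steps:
C = 2 (C = 4 - 2 = 2)
v(J) = 2 - J
-111*(-467 + v(0)) = -111*(-467 + (2 - 1*0)) = -111*(-467 + (2 + 0)) = -111*(-467 + 2) = -111*(-465) = 51615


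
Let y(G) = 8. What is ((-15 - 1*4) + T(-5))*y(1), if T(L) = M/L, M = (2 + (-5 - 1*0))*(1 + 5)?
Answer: -616/5 ≈ -123.20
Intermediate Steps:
M = -18 (M = (2 + (-5 + 0))*6 = (2 - 5)*6 = -3*6 = -18)
T(L) = -18/L
((-15 - 1*4) + T(-5))*y(1) = ((-15 - 1*4) - 18/(-5))*8 = ((-15 - 4) - 18*(-⅕))*8 = (-19 + 18/5)*8 = -77/5*8 = -616/5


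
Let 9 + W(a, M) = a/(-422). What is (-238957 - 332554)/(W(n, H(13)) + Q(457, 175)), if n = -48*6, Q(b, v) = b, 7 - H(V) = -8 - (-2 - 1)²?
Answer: -120588821/94672 ≈ -1273.8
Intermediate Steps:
H(V) = 24 (H(V) = 7 - (-8 - (-2 - 1)²) = 7 - (-8 - 1*(-3)²) = 7 - (-8 - 1*9) = 7 - (-8 - 9) = 7 - 1*(-17) = 7 + 17 = 24)
n = -288
W(a, M) = -9 - a/422 (W(a, M) = -9 + a/(-422) = -9 + a*(-1/422) = -9 - a/422)
(-238957 - 332554)/(W(n, H(13)) + Q(457, 175)) = (-238957 - 332554)/((-9 - 1/422*(-288)) + 457) = -571511/((-9 + 144/211) + 457) = -571511/(-1755/211 + 457) = -571511/94672/211 = -571511*211/94672 = -120588821/94672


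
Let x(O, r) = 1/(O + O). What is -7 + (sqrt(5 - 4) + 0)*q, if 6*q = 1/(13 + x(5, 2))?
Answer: -2746/393 ≈ -6.9873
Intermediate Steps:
x(O, r) = 1/(2*O)
q = 5/393 (q = 1/(6*(13 + (1/2)/5)) = 1/(6*(13 + (1/2)*(1/5))) = 1/(6*(13 + 1/10)) = 1/(6*(131/10)) = (1/6)*(10/131) = 5/393 ≈ 0.012723)
-7 + (sqrt(5 - 4) + 0)*q = -7 + (sqrt(5 - 4) + 0)*(5/393) = -7 + (sqrt(1) + 0)*(5/393) = -7 + (1 + 0)*(5/393) = -7 + 1*(5/393) = -7 + 5/393 = -2746/393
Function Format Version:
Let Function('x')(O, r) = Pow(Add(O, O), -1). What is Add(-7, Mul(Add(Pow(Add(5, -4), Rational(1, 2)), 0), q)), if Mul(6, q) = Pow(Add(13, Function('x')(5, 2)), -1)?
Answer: Rational(-2746, 393) ≈ -6.9873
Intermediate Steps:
Function('x')(O, r) = Mul(Rational(1, 2), Pow(O, -1)) (Function('x')(O, r) = Pow(Mul(2, O), -1) = Mul(Rational(1, 2), Pow(O, -1)))
q = Rational(5, 393) (q = Mul(Rational(1, 6), Pow(Add(13, Mul(Rational(1, 2), Pow(5, -1))), -1)) = Mul(Rational(1, 6), Pow(Add(13, Mul(Rational(1, 2), Rational(1, 5))), -1)) = Mul(Rational(1, 6), Pow(Add(13, Rational(1, 10)), -1)) = Mul(Rational(1, 6), Pow(Rational(131, 10), -1)) = Mul(Rational(1, 6), Rational(10, 131)) = Rational(5, 393) ≈ 0.012723)
Add(-7, Mul(Add(Pow(Add(5, -4), Rational(1, 2)), 0), q)) = Add(-7, Mul(Add(Pow(Add(5, -4), Rational(1, 2)), 0), Rational(5, 393))) = Add(-7, Mul(Add(Pow(1, Rational(1, 2)), 0), Rational(5, 393))) = Add(-7, Mul(Add(1, 0), Rational(5, 393))) = Add(-7, Mul(1, Rational(5, 393))) = Add(-7, Rational(5, 393)) = Rational(-2746, 393)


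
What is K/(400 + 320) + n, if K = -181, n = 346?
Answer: 248939/720 ≈ 345.75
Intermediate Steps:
K/(400 + 320) + n = -181/(400 + 320) + 346 = -181/720 + 346 = 248939/720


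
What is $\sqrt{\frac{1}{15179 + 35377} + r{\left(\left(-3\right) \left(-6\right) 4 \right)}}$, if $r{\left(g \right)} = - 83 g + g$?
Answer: $\frac{i \sqrt{3772521872097}}{25278} \approx 76.838 i$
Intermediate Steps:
$r{\left(g \right)} = - 82 g$
$\sqrt{\frac{1}{15179 + 35377} + r{\left(\left(-3\right) \left(-6\right) 4 \right)}} = \sqrt{\frac{1}{15179 + 35377} - 82 \left(-3\right) \left(-6\right) 4} = \sqrt{\frac{1}{50556} - 82 \cdot 18 \cdot 4} = \sqrt{\frac{1}{50556} - 5904} = \sqrt{- \frac{298482623}{50556}} = \frac{i \sqrt{3772521872097}}{25278}$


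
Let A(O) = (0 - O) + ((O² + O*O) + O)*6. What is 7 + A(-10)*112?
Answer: 128807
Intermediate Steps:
A(O) = 5*O + 12*O² (A(O) = -O + ((O² + O²) + O)*6 = -O + (2*O² + O)*6 = -O + (O + 2*O²)*6 = -O + (6*O + 12*O²) = 5*O + 12*O²)
7 + A(-10)*112 = 7 - 10*(5 + 12*(-10))*112 = 7 - 10*(5 - 120)*112 = 7 - 10*(-115)*112 = 7 + 1150*112 = 7 + 128800 = 128807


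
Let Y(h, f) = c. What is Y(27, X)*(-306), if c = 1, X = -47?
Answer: -306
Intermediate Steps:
Y(h, f) = 1
Y(27, X)*(-306) = 1*(-306) = -306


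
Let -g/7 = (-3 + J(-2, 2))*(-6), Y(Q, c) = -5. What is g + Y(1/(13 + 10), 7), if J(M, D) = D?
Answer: -47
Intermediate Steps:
g = -42 (g = -7*(-3 + 2)*(-6) = -(-7)*(-6) = -7*6 = -42)
g + Y(1/(13 + 10), 7) = -42 - 5 = -47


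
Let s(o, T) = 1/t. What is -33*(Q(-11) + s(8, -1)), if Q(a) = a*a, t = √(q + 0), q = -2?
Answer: -3993 + 33*I*√2/2 ≈ -3993.0 + 23.335*I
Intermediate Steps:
t = I*√2 (t = √(-2 + 0) = √(-2) = I*√2 ≈ 1.4142*I)
Q(a) = a²
s(o, T) = -I*√2/2 (s(o, T) = 1/(I*√2) = -I*√2/2)
-33*(Q(-11) + s(8, -1)) = -33*((-11)² - I*√2/2) = -33*(121 - I*√2/2) = -3993 + 33*I*√2/2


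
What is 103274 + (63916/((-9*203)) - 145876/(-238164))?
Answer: 129086804975/1250361 ≈ 1.0324e+5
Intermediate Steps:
103274 + (63916/((-9*203)) - 145876/(-238164)) = 103274 + (63916/(-1827) - 145876*(-1/238164)) = 103274 + (63916*(-1/1827) + 36469/59541) = 103274 + (-2204/63 + 36469/59541) = 103274 - 42976939/1250361 = 129086804975/1250361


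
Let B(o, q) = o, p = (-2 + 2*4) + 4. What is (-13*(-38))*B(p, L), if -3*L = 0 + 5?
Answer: 4940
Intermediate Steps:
p = 10 (p = (-2 + 8) + 4 = 6 + 4 = 10)
L = -5/3 (L = -(0 + 5)/3 = -⅓*5 = -5/3 ≈ -1.6667)
(-13*(-38))*B(p, L) = -13*(-38)*10 = 494*10 = 4940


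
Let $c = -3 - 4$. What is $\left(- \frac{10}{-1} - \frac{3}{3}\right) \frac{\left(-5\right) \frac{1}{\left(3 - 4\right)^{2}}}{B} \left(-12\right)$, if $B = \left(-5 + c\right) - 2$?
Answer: $- \frac{270}{7} \approx -38.571$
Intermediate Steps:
$c = -7$
$B = -14$ ($B = \left(-5 - 7\right) - 2 = -12 - 2 = -14$)
$\left(- \frac{10}{-1} - \frac{3}{3}\right) \frac{\left(-5\right) \frac{1}{\left(3 - 4\right)^{2}}}{B} \left(-12\right) = \left(- \frac{10}{-1} - \frac{3}{3}\right) \frac{\left(-5\right) \frac{1}{\left(3 - 4\right)^{2}}}{-14} \left(-12\right) = \left(\left(-10\right) \left(-1\right) - 1\right) - \frac{5}{\left(-1\right)^{2}} \left(- \frac{1}{14}\right) \left(-12\right) = \left(10 - 1\right) - \frac{5}{1} \left(- \frac{1}{14}\right) \left(-12\right) = 9 \left(-5\right) 1 \left(- \frac{1}{14}\right) \left(-12\right) = 9 \left(\left(-5\right) \left(- \frac{1}{14}\right)\right) \left(-12\right) = 9 \cdot \frac{5}{14} \left(-12\right) = \frac{45}{14} \left(-12\right) = - \frac{270}{7}$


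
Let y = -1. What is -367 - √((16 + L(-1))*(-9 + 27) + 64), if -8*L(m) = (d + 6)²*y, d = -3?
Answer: -367 - √1489/2 ≈ -386.29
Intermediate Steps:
L(m) = 9/8 (L(m) = -(-3 + 6)²*(-1)/8 = -3²*(-1)/8 = -9*(-1)/8 = -⅛*(-9) = 9/8)
-367 - √((16 + L(-1))*(-9 + 27) + 64) = -367 - √((16 + 9/8)*(-9 + 27) + 64) = -367 - √((137/8)*18 + 64) = -367 - √(1233/4 + 64) = -367 - √(1489/4) = -367 - √1489/2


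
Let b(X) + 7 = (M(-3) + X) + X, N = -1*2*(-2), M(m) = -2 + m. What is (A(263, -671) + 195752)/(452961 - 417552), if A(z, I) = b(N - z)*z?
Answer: 56362/35409 ≈ 1.5917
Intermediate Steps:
N = 4 (N = -2*(-2) = 4)
b(X) = -12 + 2*X (b(X) = -7 + (((-2 - 3) + X) + X) = -7 + ((-5 + X) + X) = -7 + (-5 + 2*X) = -12 + 2*X)
A(z, I) = z*(-4 - 2*z) (A(z, I) = (-12 + 2*(4 - z))*z = (-12 + (8 - 2*z))*z = (-4 - 2*z)*z = z*(-4 - 2*z))
(A(263, -671) + 195752)/(452961 - 417552) = (2*263*(-2 - 1*263) + 195752)/(452961 - 417552) = (2*263*(-2 - 263) + 195752)/35409 = (2*263*(-265) + 195752)*(1/35409) = (-139390 + 195752)*(1/35409) = 56362*(1/35409) = 56362/35409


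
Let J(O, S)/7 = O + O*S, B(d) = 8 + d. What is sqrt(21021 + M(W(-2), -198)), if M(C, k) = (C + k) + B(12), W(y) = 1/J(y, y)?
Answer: sqrt(4085242)/14 ≈ 144.37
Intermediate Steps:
J(O, S) = 7*O + 7*O*S (J(O, S) = 7*(O + O*S) = 7*O + 7*O*S)
W(y) = 1/(7*y*(1 + y))
M(C, k) = 20 + C + k (M(C, k) = (C + k) + (8 + 12) = (C + k) + 20 = 20 + C + k)
sqrt(21021 + M(W(-2), -198)) = sqrt(21021 + (20 + (1/7)/(-2*(1 - 2)) - 198)) = sqrt(21021 + (20 + (1/7)*(-1/2)/(-1) - 198)) = sqrt(21021 + (20 + (1/7)*(-1/2)*(-1) - 198)) = sqrt(21021 + (20 + 1/14 - 198)) = sqrt(21021 - 2491/14) = sqrt(291803/14) = sqrt(4085242)/14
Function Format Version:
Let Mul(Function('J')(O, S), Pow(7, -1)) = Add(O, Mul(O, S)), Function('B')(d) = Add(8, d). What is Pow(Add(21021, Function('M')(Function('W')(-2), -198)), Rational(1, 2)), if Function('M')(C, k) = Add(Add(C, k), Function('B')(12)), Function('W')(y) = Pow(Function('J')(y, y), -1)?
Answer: Mul(Rational(1, 14), Pow(4085242, Rational(1, 2))) ≈ 144.37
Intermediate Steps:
Function('J')(O, S) = Add(Mul(7, O), Mul(7, O, S)) (Function('J')(O, S) = Mul(7, Add(O, Mul(O, S))) = Add(Mul(7, O), Mul(7, O, S)))
Function('W')(y) = Mul(Rational(1, 7), Pow(y, -1), Pow(Add(1, y), -1)) (Function('W')(y) = Pow(Mul(7, y, Add(1, y)), -1) = Mul(Rational(1, 7), Pow(y, -1), Pow(Add(1, y), -1)))
Function('M')(C, k) = Add(20, C, k) (Function('M')(C, k) = Add(Add(C, k), Add(8, 12)) = Add(Add(C, k), 20) = Add(20, C, k))
Pow(Add(21021, Function('M')(Function('W')(-2), -198)), Rational(1, 2)) = Pow(Add(21021, Add(20, Mul(Rational(1, 7), Pow(-2, -1), Pow(Add(1, -2), -1)), -198)), Rational(1, 2)) = Pow(Add(21021, Add(20, Mul(Rational(1, 7), Rational(-1, 2), Pow(-1, -1)), -198)), Rational(1, 2)) = Pow(Add(21021, Add(20, Mul(Rational(1, 7), Rational(-1, 2), -1), -198)), Rational(1, 2)) = Pow(Add(21021, Add(20, Rational(1, 14), -198)), Rational(1, 2)) = Pow(Add(21021, Rational(-2491, 14)), Rational(1, 2)) = Pow(Rational(291803, 14), Rational(1, 2)) = Mul(Rational(1, 14), Pow(4085242, Rational(1, 2)))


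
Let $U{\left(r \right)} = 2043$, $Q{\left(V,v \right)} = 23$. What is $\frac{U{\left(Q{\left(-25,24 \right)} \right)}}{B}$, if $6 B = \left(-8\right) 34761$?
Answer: $- \frac{2043}{46348} \approx -0.04408$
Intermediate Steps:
$B = -46348$ ($B = \frac{\left(-8\right) 34761}{6} = \frac{1}{6} \left(-278088\right) = -46348$)
$\frac{U{\left(Q{\left(-25,24 \right)} \right)}}{B} = \frac{2043}{-46348} = 2043 \left(- \frac{1}{46348}\right) = - \frac{2043}{46348}$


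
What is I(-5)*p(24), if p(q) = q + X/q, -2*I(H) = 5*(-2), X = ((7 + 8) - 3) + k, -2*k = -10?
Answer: 2965/24 ≈ 123.54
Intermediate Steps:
k = 5 (k = -½*(-10) = 5)
X = 17 (X = ((7 + 8) - 3) + 5 = (15 - 3) + 5 = 12 + 5 = 17)
I(H) = 5 (I(H) = -5*(-2)/2 = -½*(-10) = 5)
p(q) = q + 17/q
I(-5)*p(24) = 5*(24 + 17/24) = 5*(593/24) = 2965/24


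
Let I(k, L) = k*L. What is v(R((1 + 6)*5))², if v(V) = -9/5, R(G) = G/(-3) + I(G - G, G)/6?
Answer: 81/25 ≈ 3.2400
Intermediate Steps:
I(k, L) = L*k
R(G) = -G/3 (R(G) = G/(-3) + (G*(G - G))/6 = G*(-⅓) + (G*0)*(⅙) = -G/3 + 0*(⅙) = -G/3 + 0 = -G/3)
v(V) = -9/5 (v(V) = -9*⅕ = -9/5)
v(R((1 + 6)*5))² = (-9/5)² = 81/25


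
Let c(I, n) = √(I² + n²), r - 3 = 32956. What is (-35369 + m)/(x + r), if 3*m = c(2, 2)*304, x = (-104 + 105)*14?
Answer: -35369/32973 + 608*√2/98919 ≈ -1.0640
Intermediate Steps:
r = 32959 (r = 3 + 32956 = 32959)
x = 14 (x = 1*14 = 14)
m = 608*√2/3 (m = (√(2² + 2²)*304)/3 = (√(4 + 4)*304)/3 = (√8*304)/3 = ((2*√2)*304)/3 = (608*√2)/3 = 608*√2/3 ≈ 286.61)
(-35369 + m)/(x + r) = (-35369 + 608*√2/3)/(14 + 32959) = (-35369 + 608*√2/3)/32973 = (-35369 + 608*√2/3)*(1/32973) = -35369/32973 + 608*√2/98919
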